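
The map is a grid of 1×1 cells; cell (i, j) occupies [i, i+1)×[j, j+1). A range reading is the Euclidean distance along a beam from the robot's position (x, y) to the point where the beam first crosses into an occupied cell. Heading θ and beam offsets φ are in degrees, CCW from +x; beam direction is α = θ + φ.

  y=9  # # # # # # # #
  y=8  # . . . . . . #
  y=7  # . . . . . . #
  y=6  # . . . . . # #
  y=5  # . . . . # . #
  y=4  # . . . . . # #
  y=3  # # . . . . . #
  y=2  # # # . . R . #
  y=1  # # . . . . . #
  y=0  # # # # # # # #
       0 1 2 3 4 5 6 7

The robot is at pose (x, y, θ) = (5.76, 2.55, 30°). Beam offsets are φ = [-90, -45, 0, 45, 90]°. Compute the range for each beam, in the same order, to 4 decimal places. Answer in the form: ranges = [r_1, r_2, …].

ranges = [1.7898, 1.2837, 1.4318, 1.5012, 7.4478]

beam 1: φ=-90°, α=300°
  dir = (cos 300°, sin 300°) = (0.5000, -0.8660); from cell (5,2)
  next x-line at t=0.4800, next y-line at t=0.6351; Δt_x=2.0000, Δt_y=1.1547
    x: enter (6,2) at t=0.4800
    y: enter (6,1) at t=0.6351
    y: enter (6,0) at t=1.7898 ← occupied
  → r_1 = 1.7898
beam 2: φ=-45°, α=345°
  dir = (cos 345°, sin 345°) = (0.9659, -0.2588); from cell (5,2)
  next x-line at t=0.2485, next y-line at t=2.1250; Δt_x=1.0353, Δt_y=3.8637
    x: enter (6,2) at t=0.2485
    x: enter (7,2) at t=1.2837 ← occupied
  → r_2 = 1.2837
beam 3: φ=0°, α=30°
  dir = (cos 30°, sin 30°) = (0.8660, 0.5000); from cell (5,2)
  next x-line at t=0.2771, next y-line at t=0.9000; Δt_x=1.1547, Δt_y=2.0000
    x: enter (6,2) at t=0.2771
    y: enter (6,3) at t=0.9000
    x: enter (7,3) at t=1.4318 ← occupied
  → r_3 = 1.4318
beam 4: φ=45°, α=75°
  dir = (cos 75°, sin 75°) = (0.2588, 0.9659); from cell (5,2)
  next x-line at t=0.9273, next y-line at t=0.4659; Δt_x=3.8637, Δt_y=1.0353
    y: enter (5,3) at t=0.4659
    x: enter (6,3) at t=0.9273
    y: enter (6,4) at t=1.5012 ← occupied
  → r_4 = 1.5012
beam 5: φ=90°, α=120°
  dir = (cos 120°, sin 120°) = (-0.5000, 0.8660); from cell (5,2)
  next x-line at t=1.5200, next y-line at t=0.5196; Δt_x=2.0000, Δt_y=1.1547
    y: enter (5,3) at t=0.5196
    x: enter (4,3) at t=1.5200
    y: enter (4,4) at t=1.6743
    y: enter (4,5) at t=2.8290
    x: enter (3,5) at t=3.5200
    y: enter (3,6) at t=3.9837
    y: enter (3,7) at t=5.1384
    x: enter (2,7) at t=5.5200
    y: enter (2,8) at t=6.2931
    y: enter (2,9) at t=7.4478 ← occupied
  → r_5 = 7.4478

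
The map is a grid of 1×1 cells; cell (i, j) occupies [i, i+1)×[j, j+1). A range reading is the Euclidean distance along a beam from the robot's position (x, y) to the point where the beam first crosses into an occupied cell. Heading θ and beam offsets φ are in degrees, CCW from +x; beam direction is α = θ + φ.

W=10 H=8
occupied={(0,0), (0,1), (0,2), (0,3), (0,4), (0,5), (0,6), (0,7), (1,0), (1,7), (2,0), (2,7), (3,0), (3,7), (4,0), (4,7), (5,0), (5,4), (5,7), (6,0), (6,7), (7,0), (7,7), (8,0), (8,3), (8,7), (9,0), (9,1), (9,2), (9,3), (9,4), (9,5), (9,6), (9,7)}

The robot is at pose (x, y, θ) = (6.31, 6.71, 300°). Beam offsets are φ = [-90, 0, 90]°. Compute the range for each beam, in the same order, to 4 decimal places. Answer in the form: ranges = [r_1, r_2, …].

beam 1: φ=-90°, α=210°
  cosα=-0.8660 sinα=-0.5000 | (6,6) | tMaxX 0.3580 tMaxY 1.4200 | tΔX 1.1547 tΔY 2.0000
    t=0.3580 [x] (5,6)
    t=1.4200 [y] (5,5)
    t=1.5127 [x] (4,5)
    t=2.6674 [x] (3,5)
    t=3.4200 [y] (3,4)
    t=3.8221 [x] (2,4)
    t=4.9768 [x] (1,4)
    t=5.4200 [y] (1,3)
    t=6.1315 [x] (0,3) — stop
  → r_1 = 6.1315
beam 2: φ=0°, α=300°
  cosα=0.5000 sinα=-0.8660 | (6,6) | tMaxX 1.3800 tMaxY 0.8198 | tΔX 2.0000 tΔY 1.1547
    t=0.8198 [y] (6,5)
    t=1.3800 [x] (7,5)
    t=1.9745 [y] (7,4)
    t=3.1292 [y] (7,3)
    t=3.3800 [x] (8,3) — stop
  → r_2 = 3.3800
beam 3: φ=90°, α=30°
  cosα=0.8660 sinα=0.5000 | (6,6) | tMaxX 0.7967 tMaxY 0.5800 | tΔX 1.1547 tΔY 2.0000
    t=0.5800 [y] (6,7) — stop
  → r_3 = 0.5800

ranges = [6.1315, 3.3800, 0.5800]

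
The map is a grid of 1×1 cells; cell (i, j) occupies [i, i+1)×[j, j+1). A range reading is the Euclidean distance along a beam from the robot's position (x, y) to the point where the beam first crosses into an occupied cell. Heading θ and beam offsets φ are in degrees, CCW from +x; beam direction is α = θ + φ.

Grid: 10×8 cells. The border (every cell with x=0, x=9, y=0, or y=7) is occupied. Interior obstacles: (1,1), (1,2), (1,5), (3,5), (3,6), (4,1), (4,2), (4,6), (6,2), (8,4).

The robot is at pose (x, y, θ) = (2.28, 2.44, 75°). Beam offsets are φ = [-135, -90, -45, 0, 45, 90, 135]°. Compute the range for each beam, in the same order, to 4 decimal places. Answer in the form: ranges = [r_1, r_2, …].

ranges = [1.6628, 1.7807, 7.7596, 2.7819, 0.5600, 0.2899, 0.3233]

beam 1: φ=-135°, α=300°
  dir = (cos 300°, sin 300°) = (0.5000, -0.8660); from cell (2,2)
  next x-line at t=1.4400, next y-line at t=0.5081; Δt_x=2.0000, Δt_y=1.1547
    y: enter (2,1) at t=0.5081
    x: enter (3,1) at t=1.4400
    y: enter (3,0) at t=1.6628 ← occupied
  → r_1 = 1.6628
beam 2: φ=-90°, α=345°
  dir = (cos 345°, sin 345°) = (0.9659, -0.2588); from cell (2,2)
  next x-line at t=0.7454, next y-line at t=1.7000; Δt_x=1.0353, Δt_y=3.8637
    x: enter (3,2) at t=0.7454
    y: enter (3,1) at t=1.7000
    x: enter (4,1) at t=1.7807 ← occupied
  → r_2 = 1.7807
beam 3: φ=-45°, α=30°
  dir = (cos 30°, sin 30°) = (0.8660, 0.5000); from cell (2,2)
  next x-line at t=0.8314, next y-line at t=1.1200; Δt_x=1.1547, Δt_y=2.0000
    x: enter (3,2) at t=0.8314
    y: enter (3,3) at t=1.1200
    x: enter (4,3) at t=1.9861
    y: enter (4,4) at t=3.1200
    x: enter (5,4) at t=3.1408
    x: enter (6,4) at t=4.2955
    y: enter (6,5) at t=5.1200
    x: enter (7,5) at t=5.4502
    x: enter (8,5) at t=6.6049
    y: enter (8,6) at t=7.1200
    x: enter (9,6) at t=7.7596 ← occupied
  → r_3 = 7.7596
beam 4: φ=0°, α=75°
  dir = (cos 75°, sin 75°) = (0.2588, 0.9659); from cell (2,2)
  next x-line at t=2.7819, next y-line at t=0.5798; Δt_x=3.8637, Δt_y=1.0353
    y: enter (2,3) at t=0.5798
    y: enter (2,4) at t=1.6150
    y: enter (2,5) at t=2.6503
    x: enter (3,5) at t=2.7819 ← occupied
  → r_4 = 2.7819
beam 5: φ=45°, α=120°
  dir = (cos 120°, sin 120°) = (-0.5000, 0.8660); from cell (2,2)
  next x-line at t=0.5600, next y-line at t=0.6466; Δt_x=2.0000, Δt_y=1.1547
    x: enter (1,2) at t=0.5600 ← occupied
  → r_5 = 0.5600
beam 6: φ=90°, α=165°
  dir = (cos 165°, sin 165°) = (-0.9659, 0.2588); from cell (2,2)
  next x-line at t=0.2899, next y-line at t=2.1637; Δt_x=1.0353, Δt_y=3.8637
    x: enter (1,2) at t=0.2899 ← occupied
  → r_6 = 0.2899
beam 7: φ=135°, α=210°
  dir = (cos 210°, sin 210°) = (-0.8660, -0.5000); from cell (2,2)
  next x-line at t=0.3233, next y-line at t=0.8800; Δt_x=1.1547, Δt_y=2.0000
    x: enter (1,2) at t=0.3233 ← occupied
  → r_7 = 0.3233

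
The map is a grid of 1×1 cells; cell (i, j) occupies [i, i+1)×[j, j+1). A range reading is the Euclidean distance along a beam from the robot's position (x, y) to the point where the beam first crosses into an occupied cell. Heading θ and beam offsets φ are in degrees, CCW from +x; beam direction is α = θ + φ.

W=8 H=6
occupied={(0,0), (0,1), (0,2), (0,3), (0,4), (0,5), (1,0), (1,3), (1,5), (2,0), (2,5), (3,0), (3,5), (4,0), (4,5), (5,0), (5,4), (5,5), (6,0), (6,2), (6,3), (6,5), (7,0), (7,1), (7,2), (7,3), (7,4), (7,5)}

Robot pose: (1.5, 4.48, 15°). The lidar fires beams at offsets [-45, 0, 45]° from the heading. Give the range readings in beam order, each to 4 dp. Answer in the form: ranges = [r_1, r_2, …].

beam 1: φ=-45°, α=330°
  d=(0.8660,-0.5000)  start (1,4)  tX=0.5774 tY=0.9600  stride 1/|dx|=1.1547 1/|dy|=2.0000
    cross x-line → (2,4), t=0.5774
    cross y-line → (2,3), t=0.9600
    cross x-line → (3,3), t=1.7321
    cross x-line → (4,3), t=2.8868
    cross y-line → (4,2), t=2.9600
    cross x-line → (5,2), t=4.0415
    cross y-line → (5,1), t=4.9600
    cross x-line → (6,1), t=5.1962
    cross x-line → (7,1), t=6.3509 (wall)
  → r_1 = 6.3509
beam 2: φ=0°, α=15°
  d=(0.9659,0.2588)  start (1,4)  tX=0.5176 tY=2.0091  stride 1/|dx|=1.0353 1/|dy|=3.8637
    cross x-line → (2,4), t=0.5176
    cross x-line → (3,4), t=1.5529
    cross y-line → (3,5), t=2.0091 (wall)
  → r_2 = 2.0091
beam 3: φ=45°, α=60°
  d=(0.5000,0.8660)  start (1,4)  tX=1.0000 tY=0.6004  stride 1/|dx|=2.0000 1/|dy|=1.1547
    cross y-line → (1,5), t=0.6004 (wall)
  → r_3 = 0.6004

ranges = [6.3509, 2.0091, 0.6004]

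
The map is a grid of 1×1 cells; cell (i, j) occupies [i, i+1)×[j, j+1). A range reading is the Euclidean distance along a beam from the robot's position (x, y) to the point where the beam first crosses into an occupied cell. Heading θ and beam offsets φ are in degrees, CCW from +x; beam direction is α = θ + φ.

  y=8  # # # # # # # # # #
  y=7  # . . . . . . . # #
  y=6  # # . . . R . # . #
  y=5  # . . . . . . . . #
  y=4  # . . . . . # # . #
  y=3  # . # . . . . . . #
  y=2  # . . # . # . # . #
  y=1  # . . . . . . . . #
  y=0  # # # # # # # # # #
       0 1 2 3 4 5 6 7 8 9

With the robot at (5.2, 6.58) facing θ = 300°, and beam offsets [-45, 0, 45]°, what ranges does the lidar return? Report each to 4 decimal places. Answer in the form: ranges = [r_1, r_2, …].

ranges = [4.6364, 1.8244, 1.8635]

beam 1: φ=-45°, α=255°
  dir = (cos 255°, sin 255°) = (-0.2588, -0.9659); from cell (5,6)
  next x-line at t=0.7727, next y-line at t=0.6005; Δt_x=3.8637, Δt_y=1.0353
    y: enter (5,5) at t=0.6005
    x: enter (4,5) at t=0.7727
    y: enter (4,4) at t=1.6357
    y: enter (4,3) at t=2.6710
    y: enter (4,2) at t=3.7063
    x: enter (3,2) at t=4.6364 ← occupied
  → r_1 = 4.6364
beam 2: φ=0°, α=300°
  dir = (cos 300°, sin 300°) = (0.5000, -0.8660); from cell (5,6)
  next x-line at t=1.6000, next y-line at t=0.6697; Δt_x=2.0000, Δt_y=1.1547
    y: enter (5,5) at t=0.6697
    x: enter (6,5) at t=1.6000
    y: enter (6,4) at t=1.8244 ← occupied
  → r_2 = 1.8244
beam 3: φ=45°, α=345°
  dir = (cos 345°, sin 345°) = (0.9659, -0.2588); from cell (5,6)
  next x-line at t=0.8282, next y-line at t=2.2409; Δt_x=1.0353, Δt_y=3.8637
    x: enter (6,6) at t=0.8282
    x: enter (7,6) at t=1.8635 ← occupied
  → r_3 = 1.8635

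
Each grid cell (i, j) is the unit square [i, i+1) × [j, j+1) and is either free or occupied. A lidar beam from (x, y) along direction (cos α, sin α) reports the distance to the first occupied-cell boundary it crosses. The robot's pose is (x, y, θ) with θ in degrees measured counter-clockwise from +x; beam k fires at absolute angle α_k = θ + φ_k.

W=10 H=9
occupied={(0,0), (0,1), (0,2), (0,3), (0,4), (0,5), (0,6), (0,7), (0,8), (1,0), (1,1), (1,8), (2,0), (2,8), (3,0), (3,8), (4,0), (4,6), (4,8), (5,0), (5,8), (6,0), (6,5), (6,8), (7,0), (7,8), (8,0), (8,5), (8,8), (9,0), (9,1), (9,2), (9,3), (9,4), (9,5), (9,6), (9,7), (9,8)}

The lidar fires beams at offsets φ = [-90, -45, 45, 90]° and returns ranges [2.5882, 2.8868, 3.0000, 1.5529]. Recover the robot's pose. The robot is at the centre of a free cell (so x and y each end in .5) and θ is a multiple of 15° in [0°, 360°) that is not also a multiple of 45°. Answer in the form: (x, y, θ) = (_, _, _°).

Enumerate (i+0.5, j+0.5, θ) over the 52 free cells and 16 admissible headings. For each, cast all 4 beams and compare to the given ranges.
  (4.5, 2.5, 255°): beam 1 = 3.6235 ≠ 2.5882 ✗
  (5.5, 6.5, 255°): beam 1 = 0.5176 ≠ 2.5882 ✗
  (4.5, 2.5, 300°): beam 1 = 2.8868 ≠ 2.5882 ✗
  (5.5, 2.5, 30°): beam 1 = 1.7321 ≠ 2.5882 ✗
  (1.5, 7.5, 285°): beam 1 = 0.5176 ≠ 2.5882 ✗
  …
  (7.5, 2.5, 165°): r_1=2.5882, r_2=2.8868, r_3=3.0000, r_4=1.5529 — all match ✓
Unique over the lattice → pose = (7.5, 2.5, 165°).

(x, y, θ) = (7.5, 2.5, 165°)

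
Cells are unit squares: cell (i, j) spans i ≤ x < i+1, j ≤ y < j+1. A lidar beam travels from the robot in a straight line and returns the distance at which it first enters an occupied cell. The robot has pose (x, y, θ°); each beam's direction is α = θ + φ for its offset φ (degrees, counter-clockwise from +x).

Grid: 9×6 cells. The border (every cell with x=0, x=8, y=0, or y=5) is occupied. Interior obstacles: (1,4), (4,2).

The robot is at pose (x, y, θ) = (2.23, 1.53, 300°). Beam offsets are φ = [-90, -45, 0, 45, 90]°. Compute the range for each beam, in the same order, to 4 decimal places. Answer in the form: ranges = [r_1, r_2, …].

beam 1: φ=-90°, α=210°
  direction (-0.8660, -0.5000); cell (2,1); t to first gridline: x 0.2656, y 1.0600 (then +1.1547 / +2.0000)
    (1,1) via x @ 0.2656
    (1,0) via y @ 1.0600  # hit
  → r_1 = 1.0600
beam 2: φ=-45°, α=255°
  direction (-0.2588, -0.9659); cell (2,1); t to first gridline: x 0.8887, y 0.5487 (then +3.8637 / +1.0353)
    (2,0) via y @ 0.5487  # hit
  → r_2 = 0.5487
beam 3: φ=0°, α=300°
  direction (0.5000, -0.8660); cell (2,1); t to first gridline: x 1.5400, y 0.6120 (then +2.0000 / +1.1547)
    (2,0) via y @ 0.6120  # hit
  → r_3 = 0.6120
beam 4: φ=45°, α=345°
  direction (0.9659, -0.2588); cell (2,1); t to first gridline: x 0.7972, y 2.0478 (then +1.0353 / +3.8637)
    (3,1) via x @ 0.7972
    (4,1) via x @ 1.8324
    (4,0) via y @ 2.0478  # hit
  → r_4 = 2.0478
beam 5: φ=90°, α=30°
  direction (0.8660, 0.5000); cell (2,1); t to first gridline: x 0.8891, y 0.9400 (then +1.1547 / +2.0000)
    (3,1) via x @ 0.8891
    (3,2) via y @ 0.9400
    (4,2) via x @ 2.0438  # hit
  → r_5 = 2.0438

ranges = [1.0600, 0.5487, 0.6120, 2.0478, 2.0438]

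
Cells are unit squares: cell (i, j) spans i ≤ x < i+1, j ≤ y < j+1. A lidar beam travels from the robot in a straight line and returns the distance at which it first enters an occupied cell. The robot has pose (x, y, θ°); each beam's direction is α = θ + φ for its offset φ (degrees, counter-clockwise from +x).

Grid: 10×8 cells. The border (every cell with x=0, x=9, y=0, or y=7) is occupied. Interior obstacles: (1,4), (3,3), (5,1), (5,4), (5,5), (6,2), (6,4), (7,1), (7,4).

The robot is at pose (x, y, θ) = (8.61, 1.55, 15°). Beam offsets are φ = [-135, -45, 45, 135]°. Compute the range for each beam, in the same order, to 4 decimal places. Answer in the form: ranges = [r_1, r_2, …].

beam 1: φ=-135°, α=240°
  cosα=-0.5000 sinα=-0.8660 | (8,1) | tMaxX 1.2200 tMaxY 0.6351 | tΔX 2.0000 tΔY 1.1547
    t=0.6351 [y] (8,0) — stop
  → r_1 = 0.6351
beam 2: φ=-45°, α=330°
  cosα=0.8660 sinα=-0.5000 | (8,1) | tMaxX 0.4503 tMaxY 1.1000 | tΔX 1.1547 tΔY 2.0000
    t=0.4503 [x] (9,1) — stop
  → r_2 = 0.4503
beam 3: φ=45°, α=60°
  cosα=0.5000 sinα=0.8660 | (8,1) | tMaxX 0.7800 tMaxY 0.5196 | tΔX 2.0000 tΔY 1.1547
    t=0.5196 [y] (8,2)
    t=0.7800 [x] (9,2) — stop
  → r_3 = 0.7800
beam 4: φ=135°, α=150°
  cosα=-0.8660 sinα=0.5000 | (8,1) | tMaxX 0.7044 tMaxY 0.9000 | tΔX 1.1547 tΔY 2.0000
    t=0.7044 [x] (7,1) — stop
  → r_4 = 0.7044

ranges = [0.6351, 0.4503, 0.7800, 0.7044]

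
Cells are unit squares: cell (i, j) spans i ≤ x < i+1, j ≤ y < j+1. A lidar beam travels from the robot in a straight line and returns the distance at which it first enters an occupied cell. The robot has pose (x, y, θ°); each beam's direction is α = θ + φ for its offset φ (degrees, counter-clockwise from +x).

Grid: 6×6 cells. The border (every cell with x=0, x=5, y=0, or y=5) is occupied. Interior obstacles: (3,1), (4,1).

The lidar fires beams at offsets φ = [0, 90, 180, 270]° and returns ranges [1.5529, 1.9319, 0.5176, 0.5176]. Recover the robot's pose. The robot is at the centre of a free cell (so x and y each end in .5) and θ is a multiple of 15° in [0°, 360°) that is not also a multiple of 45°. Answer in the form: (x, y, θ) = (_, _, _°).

(x, y, θ) = (1.5, 1.5, 15°)

The pose lattice has 14·16 = 224 candidates. Test each by forward raycasting.
  (4.5, 4.5, 120°): beam 1 = 0.5774 ≠ 1.5529 ✗
  (2.5, 1.5, 120°): beam 1 = 3.0000 ≠ 1.5529 ✗
  (3.5, 4.5, 105°): beam 1 = 0.5176 ≠ 1.5529 ✗
  (1.5, 1.5, 60°): beam 1 = 4.0415 ≠ 1.5529 ✗
  (4.5, 4.5, 105°): beam 1 = 0.5176 ≠ 1.5529 ✗
  …
  (1.5, 1.5, 15°): r_1=1.5529, r_2=1.9319, r_3=0.5176, r_4=0.5176 — all match ✓
Only this pose fits every beam.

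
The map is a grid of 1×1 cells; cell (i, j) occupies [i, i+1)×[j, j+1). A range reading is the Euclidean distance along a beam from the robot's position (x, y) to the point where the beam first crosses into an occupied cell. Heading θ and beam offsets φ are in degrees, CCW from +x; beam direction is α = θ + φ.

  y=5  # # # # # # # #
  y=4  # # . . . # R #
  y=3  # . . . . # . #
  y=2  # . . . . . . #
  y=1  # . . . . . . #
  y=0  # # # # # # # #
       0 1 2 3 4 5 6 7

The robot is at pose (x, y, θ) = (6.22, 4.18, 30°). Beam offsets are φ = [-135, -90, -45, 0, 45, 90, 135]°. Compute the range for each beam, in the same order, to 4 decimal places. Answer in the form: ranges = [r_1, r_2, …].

beam 1: φ=-135°, α=255°
  dir = (cos 255°, sin 255°) = (-0.2588, -0.9659); from cell (6,4)
  next x-line at t=0.8500, next y-line at t=0.1863; Δt_x=3.8637, Δt_y=1.0353
    y: enter (6,3) at t=0.1863
    x: enter (5,3) at t=0.8500 ← occupied
  → r_1 = 0.8500
beam 2: φ=-90°, α=300°
  dir = (cos 300°, sin 300°) = (0.5000, -0.8660); from cell (6,4)
  next x-line at t=1.5600, next y-line at t=0.2078; Δt_x=2.0000, Δt_y=1.1547
    y: enter (6,3) at t=0.2078
    y: enter (6,2) at t=1.3625
    x: enter (7,2) at t=1.5600 ← occupied
  → r_2 = 1.5600
beam 3: φ=-45°, α=345°
  dir = (cos 345°, sin 345°) = (0.9659, -0.2588); from cell (6,4)
  next x-line at t=0.8075, next y-line at t=0.6955; Δt_x=1.0353, Δt_y=3.8637
    y: enter (6,3) at t=0.6955
    x: enter (7,3) at t=0.8075 ← occupied
  → r_3 = 0.8075
beam 4: φ=0°, α=30°
  dir = (cos 30°, sin 30°) = (0.8660, 0.5000); from cell (6,4)
  next x-line at t=0.9007, next y-line at t=1.6400; Δt_x=1.1547, Δt_y=2.0000
    x: enter (7,4) at t=0.9007 ← occupied
  → r_4 = 0.9007
beam 5: φ=45°, α=75°
  dir = (cos 75°, sin 75°) = (0.2588, 0.9659); from cell (6,4)
  next x-line at t=3.0137, next y-line at t=0.8489; Δt_x=3.8637, Δt_y=1.0353
    y: enter (6,5) at t=0.8489 ← occupied
  → r_5 = 0.8489
beam 6: φ=90°, α=120°
  dir = (cos 120°, sin 120°) = (-0.5000, 0.8660); from cell (6,4)
  next x-line at t=0.4400, next y-line at t=0.9469; Δt_x=2.0000, Δt_y=1.1547
    x: enter (5,4) at t=0.4400 ← occupied
  → r_6 = 0.4400
beam 7: φ=135°, α=165°
  dir = (cos 165°, sin 165°) = (-0.9659, 0.2588); from cell (6,4)
  next x-line at t=0.2278, next y-line at t=3.1682; Δt_x=1.0353, Δt_y=3.8637
    x: enter (5,4) at t=0.2278 ← occupied
  → r_7 = 0.2278

ranges = [0.8500, 1.5600, 0.8075, 0.9007, 0.8489, 0.4400, 0.2278]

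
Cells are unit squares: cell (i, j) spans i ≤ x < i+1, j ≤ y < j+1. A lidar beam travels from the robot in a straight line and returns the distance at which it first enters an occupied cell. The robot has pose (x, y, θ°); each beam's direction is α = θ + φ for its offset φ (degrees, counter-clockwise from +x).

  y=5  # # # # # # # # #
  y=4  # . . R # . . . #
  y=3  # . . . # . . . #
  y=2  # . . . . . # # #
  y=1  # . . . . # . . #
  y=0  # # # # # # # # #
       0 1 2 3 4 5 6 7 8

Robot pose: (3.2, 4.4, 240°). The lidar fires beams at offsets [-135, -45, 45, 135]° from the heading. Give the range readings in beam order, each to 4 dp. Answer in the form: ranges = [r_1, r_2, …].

beam 1: φ=-135°, α=105°
  dir = (cos 105°, sin 105°) = (-0.2588, 0.9659); from cell (3,4)
  next x-line at t=0.7727, next y-line at t=0.6212; Δt_x=3.8637, Δt_y=1.0353
    y: enter (3,5) at t=0.6212 ← occupied
  → r_1 = 0.6212
beam 2: φ=-45°, α=195°
  dir = (cos 195°, sin 195°) = (-0.9659, -0.2588); from cell (3,4)
  next x-line at t=0.2071, next y-line at t=1.5455; Δt_x=1.0353, Δt_y=3.8637
    x: enter (2,4) at t=0.2071
    x: enter (1,4) at t=1.2423
    y: enter (1,3) at t=1.5455
    x: enter (0,3) at t=2.2776 ← occupied
  → r_2 = 2.2776
beam 3: φ=45°, α=285°
  dir = (cos 285°, sin 285°) = (0.2588, -0.9659); from cell (3,4)
  next x-line at t=3.0910, next y-line at t=0.4141; Δt_x=3.8637, Δt_y=1.0353
    y: enter (3,3) at t=0.4141
    y: enter (3,2) at t=1.4494
    y: enter (3,1) at t=2.4847
    x: enter (4,1) at t=3.0910
    y: enter (4,0) at t=3.5199 ← occupied
  → r_3 = 3.5199
beam 4: φ=135°, α=15°
  dir = (cos 15°, sin 15°) = (0.9659, 0.2588); from cell (3,4)
  next x-line at t=0.8282, next y-line at t=2.3182; Δt_x=1.0353, Δt_y=3.8637
    x: enter (4,4) at t=0.8282 ← occupied
  → r_4 = 0.8282

ranges = [0.6212, 2.2776, 3.5199, 0.8282]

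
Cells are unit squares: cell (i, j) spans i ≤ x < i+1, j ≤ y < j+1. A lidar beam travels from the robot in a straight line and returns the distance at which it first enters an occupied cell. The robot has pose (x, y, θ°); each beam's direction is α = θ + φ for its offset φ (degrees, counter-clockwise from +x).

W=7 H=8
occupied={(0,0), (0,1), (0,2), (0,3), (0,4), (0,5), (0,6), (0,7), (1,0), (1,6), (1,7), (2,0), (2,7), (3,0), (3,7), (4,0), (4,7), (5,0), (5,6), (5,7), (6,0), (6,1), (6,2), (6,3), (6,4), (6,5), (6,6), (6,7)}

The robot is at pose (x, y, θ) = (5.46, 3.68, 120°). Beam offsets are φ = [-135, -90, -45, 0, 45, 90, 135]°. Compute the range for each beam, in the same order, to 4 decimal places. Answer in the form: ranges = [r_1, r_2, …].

ranges = [0.5590, 0.6235, 2.0864, 3.8336, 4.6173, 5.1500, 2.7745]

beam 1: φ=-135°, α=345°
  d=(0.9659,-0.2588)  start (5,3)  tX=0.5590 tY=2.6273  stride 1/|dx|=1.0353 1/|dy|=3.8637
    cross x-line → (6,3), t=0.5590 (wall)
  → r_1 = 0.5590
beam 2: φ=-90°, α=30°
  d=(0.8660,0.5000)  start (5,3)  tX=0.6235 tY=0.6400  stride 1/|dx|=1.1547 1/|dy|=2.0000
    cross x-line → (6,3), t=0.6235 (wall)
  → r_2 = 0.6235
beam 3: φ=-45°, α=75°
  d=(0.2588,0.9659)  start (5,3)  tX=2.0864 tY=0.3313  stride 1/|dx|=3.8637 1/|dy|=1.0353
    cross y-line → (5,4), t=0.3313
    cross y-line → (5,5), t=1.3666
    cross x-line → (6,5), t=2.0864 (wall)
  → r_3 = 2.0864
beam 4: φ=0°, α=120°
  d=(-0.5000,0.8660)  start (5,3)  tX=0.9200 tY=0.3695  stride 1/|dx|=2.0000 1/|dy|=1.1547
    cross y-line → (5,4), t=0.3695
    cross x-line → (4,4), t=0.9200
    cross y-line → (4,5), t=1.5242
    cross y-line → (4,6), t=2.6789
    cross x-line → (3,6), t=2.9200
    cross y-line → (3,7), t=3.8336 (wall)
  → r_4 = 3.8336
beam 5: φ=45°, α=165°
  d=(-0.9659,0.2588)  start (5,3)  tX=0.4762 tY=1.2364  stride 1/|dx|=1.0353 1/|dy|=3.8637
    cross x-line → (4,3), t=0.4762
    cross y-line → (4,4), t=1.2364
    cross x-line → (3,4), t=1.5115
    cross x-line → (2,4), t=2.5468
    cross x-line → (1,4), t=3.5821
    cross x-line → (0,4), t=4.6173 (wall)
  → r_5 = 4.6173
beam 6: φ=90°, α=210°
  d=(-0.8660,-0.5000)  start (5,3)  tX=0.5312 tY=1.3600  stride 1/|dx|=1.1547 1/|dy|=2.0000
    cross x-line → (4,3), t=0.5312
    cross y-line → (4,2), t=1.3600
    cross x-line → (3,2), t=1.6859
    cross x-line → (2,2), t=2.8406
    cross y-line → (2,1), t=3.3600
    cross x-line → (1,1), t=3.9953
    cross x-line → (0,1), t=5.1500 (wall)
  → r_6 = 5.1500
beam 7: φ=135°, α=255°
  d=(-0.2588,-0.9659)  start (5,3)  tX=1.7773 tY=0.7040  stride 1/|dx|=3.8637 1/|dy|=1.0353
    cross y-line → (5,2), t=0.7040
    cross y-line → (5,1), t=1.7393
    cross x-line → (4,1), t=1.7773
    cross y-line → (4,0), t=2.7745 (wall)
  → r_7 = 2.7745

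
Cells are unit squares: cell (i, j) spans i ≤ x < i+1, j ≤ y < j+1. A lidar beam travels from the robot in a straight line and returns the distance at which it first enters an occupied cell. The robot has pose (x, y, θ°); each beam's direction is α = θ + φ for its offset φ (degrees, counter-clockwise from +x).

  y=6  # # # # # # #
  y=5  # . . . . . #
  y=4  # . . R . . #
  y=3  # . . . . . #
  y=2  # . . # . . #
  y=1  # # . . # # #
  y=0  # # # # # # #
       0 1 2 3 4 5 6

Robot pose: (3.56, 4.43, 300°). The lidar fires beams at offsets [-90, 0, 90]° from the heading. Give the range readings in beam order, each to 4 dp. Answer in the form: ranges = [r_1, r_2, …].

beam 1: φ=-90°, α=210°
  cosα=-0.8660 sinα=-0.5000 | (3,4) | tMaxX 0.6466 tMaxY 0.8600 | tΔX 1.1547 tΔY 2.0000
    t=0.6466 [x] (2,4)
    t=0.8600 [y] (2,3)
    t=1.8013 [x] (1,3)
    t=2.8600 [y] (1,2)
    t=2.9560 [x] (0,2) — stop
  → r_1 = 2.9560
beam 2: φ=0°, α=300°
  cosα=0.5000 sinα=-0.8660 | (3,4) | tMaxX 0.8800 tMaxY 0.4965 | tΔX 2.0000 tΔY 1.1547
    t=0.4965 [y] (3,3)
    t=0.8800 [x] (4,3)
    t=1.6512 [y] (4,2)
    t=2.8059 [y] (4,1) — stop
  → r_2 = 2.8059
beam 3: φ=90°, α=30°
  cosα=0.8660 sinα=0.5000 | (3,4) | tMaxX 0.5081 tMaxY 1.1400 | tΔX 1.1547 tΔY 2.0000
    t=0.5081 [x] (4,4)
    t=1.1400 [y] (4,5)
    t=1.6628 [x] (5,5)
    t=2.8175 [x] (6,5) — stop
  → r_3 = 2.8175

ranges = [2.9560, 2.8059, 2.8175]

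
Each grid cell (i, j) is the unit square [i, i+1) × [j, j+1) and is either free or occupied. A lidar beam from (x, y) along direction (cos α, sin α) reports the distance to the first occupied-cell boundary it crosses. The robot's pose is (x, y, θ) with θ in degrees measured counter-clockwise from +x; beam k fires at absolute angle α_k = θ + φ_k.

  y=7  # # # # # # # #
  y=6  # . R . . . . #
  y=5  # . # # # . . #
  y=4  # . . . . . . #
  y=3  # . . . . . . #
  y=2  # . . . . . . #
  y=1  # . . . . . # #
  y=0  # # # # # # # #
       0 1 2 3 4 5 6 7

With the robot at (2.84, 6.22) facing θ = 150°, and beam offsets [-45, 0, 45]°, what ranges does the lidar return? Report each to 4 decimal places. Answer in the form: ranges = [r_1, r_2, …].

beam 1: φ=-45°, α=105°
  direction (-0.2588, 0.9659); cell (2,6); t to first gridline: x 3.2455, y 0.8075 (then +3.8637 / +1.0353)
    (2,7) via y @ 0.8075  # hit
  → r_1 = 0.8075
beam 2: φ=0°, α=150°
  direction (-0.8660, 0.5000); cell (2,6); t to first gridline: x 0.9699, y 1.5600 (then +1.1547 / +2.0000)
    (1,6) via x @ 0.9699
    (1,7) via y @ 1.5600  # hit
  → r_2 = 1.5600
beam 3: φ=45°, α=195°
  direction (-0.9659, -0.2588); cell (2,6); t to first gridline: x 0.8696, y 0.8500 (then +1.0353 / +3.8637)
    (2,5) via y @ 0.8500  # hit
  → r_3 = 0.8500

ranges = [0.8075, 1.5600, 0.8500]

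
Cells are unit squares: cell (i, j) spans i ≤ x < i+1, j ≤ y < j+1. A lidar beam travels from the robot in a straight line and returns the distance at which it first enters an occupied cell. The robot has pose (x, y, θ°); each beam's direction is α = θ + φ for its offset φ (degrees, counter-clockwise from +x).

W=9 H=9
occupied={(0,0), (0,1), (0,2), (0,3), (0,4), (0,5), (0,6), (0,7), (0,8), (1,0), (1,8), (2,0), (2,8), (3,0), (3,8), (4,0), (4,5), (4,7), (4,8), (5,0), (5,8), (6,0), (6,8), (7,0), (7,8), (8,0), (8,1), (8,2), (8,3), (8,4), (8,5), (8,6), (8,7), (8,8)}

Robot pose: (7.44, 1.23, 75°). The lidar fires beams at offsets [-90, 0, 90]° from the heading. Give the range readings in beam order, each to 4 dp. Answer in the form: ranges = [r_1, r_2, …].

beam 1: φ=-90°, α=345°
  dir = (cos 345°, sin 345°) = (0.9659, -0.2588); from cell (7,1)
  next x-line at t=0.5798, next y-line at t=0.8887; Δt_x=1.0353, Δt_y=3.8637
    x: enter (8,1) at t=0.5798 ← occupied
  → r_1 = 0.5798
beam 2: φ=0°, α=75°
  dir = (cos 75°, sin 75°) = (0.2588, 0.9659); from cell (7,1)
  next x-line at t=2.1637, next y-line at t=0.7972; Δt_x=3.8637, Δt_y=1.0353
    y: enter (7,2) at t=0.7972
    y: enter (7,3) at t=1.8324
    x: enter (8,3) at t=2.1637 ← occupied
  → r_2 = 2.1637
beam 3: φ=90°, α=165°
  dir = (cos 165°, sin 165°) = (-0.9659, 0.2588); from cell (7,1)
  next x-line at t=0.4555, next y-line at t=2.9751; Δt_x=1.0353, Δt_y=3.8637
    x: enter (6,1) at t=0.4555
    x: enter (5,1) at t=1.4908
    x: enter (4,1) at t=2.5261
    y: enter (4,2) at t=2.9751
    x: enter (3,2) at t=3.5614
    x: enter (2,2) at t=4.5966
    x: enter (1,2) at t=5.6319
    x: enter (0,2) at t=6.6672 ← occupied
  → r_3 = 6.6672

ranges = [0.5798, 2.1637, 6.6672]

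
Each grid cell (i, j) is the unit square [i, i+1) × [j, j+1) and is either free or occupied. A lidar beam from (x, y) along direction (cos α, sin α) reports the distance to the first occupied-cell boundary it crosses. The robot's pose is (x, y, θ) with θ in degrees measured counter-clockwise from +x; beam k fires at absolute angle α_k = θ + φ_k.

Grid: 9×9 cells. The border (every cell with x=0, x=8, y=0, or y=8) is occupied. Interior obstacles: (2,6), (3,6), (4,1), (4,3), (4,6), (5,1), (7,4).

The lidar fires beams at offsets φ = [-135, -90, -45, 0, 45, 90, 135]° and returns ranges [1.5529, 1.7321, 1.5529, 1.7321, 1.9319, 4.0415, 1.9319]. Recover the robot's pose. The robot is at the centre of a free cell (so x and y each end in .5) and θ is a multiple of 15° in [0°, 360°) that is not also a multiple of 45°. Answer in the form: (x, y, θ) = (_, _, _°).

(x, y, θ) = (6.5, 2.5, 30°)

Candidates: 42 free-cell centres × 16 headings = 672 poses. Raycast each; keep the one whose scan matches to 4 dp.
  (5.5, 6.5, 345°): beam 1 = 0.5774 ≠ 1.5529 ✗
  (1.5, 7.5, 105°): beam 1 = 1.0000 ≠ 1.5529 ✗
  (1.5, 4.5, 345°): beam 1 = 0.5774 ≠ 1.5529 ✗
  (4.5, 4.5, 165°): beam 1 = 4.0415 ≠ 1.5529 ✗
  …
  (6.5, 2.5, 30°): r_1=1.5529, r_2=1.7321, r_3=1.5529, r_4=1.7321, r_5=1.9319, r_6=4.0415, r_7=1.9319 — all match ✓
Unique over the lattice → pose = (6.5, 2.5, 30°).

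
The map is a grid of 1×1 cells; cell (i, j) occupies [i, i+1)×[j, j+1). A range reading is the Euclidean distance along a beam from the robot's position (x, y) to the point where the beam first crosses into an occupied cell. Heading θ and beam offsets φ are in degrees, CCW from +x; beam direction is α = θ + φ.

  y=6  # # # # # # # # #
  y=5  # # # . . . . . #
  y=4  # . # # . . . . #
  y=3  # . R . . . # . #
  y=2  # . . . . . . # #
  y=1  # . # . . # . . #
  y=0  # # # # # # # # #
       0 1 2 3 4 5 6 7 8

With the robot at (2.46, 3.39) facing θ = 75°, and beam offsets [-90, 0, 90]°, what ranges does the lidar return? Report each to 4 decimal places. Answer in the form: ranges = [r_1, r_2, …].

beam 1: φ=-90°, α=345°
  direction (0.9659, -0.2588); cell (2,3); t to first gridline: x 0.5590, y 1.5068 (then +1.0353 / +3.8637)
    (3,3) via x @ 0.5590
    (3,2) via y @ 1.5068
    (4,2) via x @ 1.5943
    (5,2) via x @ 2.6296
    (6,2) via x @ 3.6649
    (7,2) via x @ 4.7002  # hit
  → r_1 = 4.7002
beam 2: φ=0°, α=75°
  direction (0.2588, 0.9659); cell (2,3); t to first gridline: x 2.0864, y 0.6315 (then +3.8637 / +1.0353)
    (2,4) via y @ 0.6315  # hit
  → r_2 = 0.6315
beam 3: φ=90°, α=165°
  direction (-0.9659, 0.2588); cell (2,3); t to first gridline: x 0.4762, y 2.3569 (then +1.0353 / +3.8637)
    (1,3) via x @ 0.4762
    (0,3) via x @ 1.5115  # hit
  → r_3 = 1.5115

ranges = [4.7002, 0.6315, 1.5115]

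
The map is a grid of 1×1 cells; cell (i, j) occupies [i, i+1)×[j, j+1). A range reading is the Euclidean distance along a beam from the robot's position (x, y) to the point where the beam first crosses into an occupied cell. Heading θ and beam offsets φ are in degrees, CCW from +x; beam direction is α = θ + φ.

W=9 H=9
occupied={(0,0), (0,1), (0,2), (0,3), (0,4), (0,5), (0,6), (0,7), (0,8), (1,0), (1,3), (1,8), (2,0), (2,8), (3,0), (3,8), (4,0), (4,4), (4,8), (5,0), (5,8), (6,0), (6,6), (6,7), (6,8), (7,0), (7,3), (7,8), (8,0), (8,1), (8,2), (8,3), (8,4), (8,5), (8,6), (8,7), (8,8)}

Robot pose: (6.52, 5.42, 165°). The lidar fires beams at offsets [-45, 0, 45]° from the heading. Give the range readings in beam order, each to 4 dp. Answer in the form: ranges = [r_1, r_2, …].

ranges = [0.6697, 5.7147, 1.7551]

beam 1: φ=-45°, α=120°
  d=(-0.5000,0.8660)  start (6,5)  tX=1.0400 tY=0.6697  stride 1/|dx|=2.0000 1/|dy|=1.1547
    cross y-line → (6,6), t=0.6697 (wall)
  → r_1 = 0.6697
beam 2: φ=0°, α=165°
  d=(-0.9659,0.2588)  start (6,5)  tX=0.5383 tY=2.2409  stride 1/|dx|=1.0353 1/|dy|=3.8637
    cross x-line → (5,5), t=0.5383
    cross x-line → (4,5), t=1.5736
    cross y-line → (4,6), t=2.2409
    cross x-line → (3,6), t=2.6089
    cross x-line → (2,6), t=3.6442
    cross x-line → (1,6), t=4.6794
    cross x-line → (0,6), t=5.7147 (wall)
  → r_2 = 5.7147
beam 3: φ=45°, α=210°
  d=(-0.8660,-0.5000)  start (6,5)  tX=0.6004 tY=0.8400  stride 1/|dx|=1.1547 1/|dy|=2.0000
    cross x-line → (5,5), t=0.6004
    cross y-line → (5,4), t=0.8400
    cross x-line → (4,4), t=1.7551 (wall)
  → r_3 = 1.7551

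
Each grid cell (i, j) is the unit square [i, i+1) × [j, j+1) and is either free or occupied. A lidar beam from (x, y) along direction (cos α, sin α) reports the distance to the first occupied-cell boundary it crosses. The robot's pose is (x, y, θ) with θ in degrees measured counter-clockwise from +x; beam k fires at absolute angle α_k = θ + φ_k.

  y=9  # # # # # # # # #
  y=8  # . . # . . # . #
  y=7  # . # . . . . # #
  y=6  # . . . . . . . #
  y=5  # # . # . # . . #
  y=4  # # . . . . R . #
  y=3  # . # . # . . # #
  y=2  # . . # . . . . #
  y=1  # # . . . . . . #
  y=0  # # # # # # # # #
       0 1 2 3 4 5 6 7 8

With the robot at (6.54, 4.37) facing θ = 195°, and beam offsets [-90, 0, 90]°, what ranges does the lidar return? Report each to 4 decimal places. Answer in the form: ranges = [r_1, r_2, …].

beam 1: φ=-90°, α=105°
  d=(-0.2588,0.9659)  start (6,4)  tX=2.0864 tY=0.6522  stride 1/|dx|=3.8637 1/|dy|=1.0353
    cross y-line → (6,5), t=0.6522
    cross y-line → (6,6), t=1.6875
    cross x-line → (5,6), t=2.0864
    cross y-line → (5,7), t=2.7228
    cross y-line → (5,8), t=3.7581
    cross y-line → (5,9), t=4.7933 (wall)
  → r_1 = 4.7933
beam 2: φ=0°, α=195°
  d=(-0.9659,-0.2588)  start (6,4)  tX=0.5590 tY=1.4296  stride 1/|dx|=1.0353 1/|dy|=3.8637
    cross x-line → (5,4), t=0.5590
    cross y-line → (5,3), t=1.4296
    cross x-line → (4,3), t=1.5943 (wall)
  → r_2 = 1.5943
beam 3: φ=90°, α=285°
  d=(0.2588,-0.9659)  start (6,4)  tX=1.7773 tY=0.3831  stride 1/|dx|=3.8637 1/|dy|=1.0353
    cross y-line → (6,3), t=0.3831
    cross y-line → (6,2), t=1.4183
    cross x-line → (7,2), t=1.7773
    cross y-line → (7,1), t=2.4536
    cross y-line → (7,0), t=3.4889 (wall)
  → r_3 = 3.4889

ranges = [4.7933, 1.5943, 3.4889]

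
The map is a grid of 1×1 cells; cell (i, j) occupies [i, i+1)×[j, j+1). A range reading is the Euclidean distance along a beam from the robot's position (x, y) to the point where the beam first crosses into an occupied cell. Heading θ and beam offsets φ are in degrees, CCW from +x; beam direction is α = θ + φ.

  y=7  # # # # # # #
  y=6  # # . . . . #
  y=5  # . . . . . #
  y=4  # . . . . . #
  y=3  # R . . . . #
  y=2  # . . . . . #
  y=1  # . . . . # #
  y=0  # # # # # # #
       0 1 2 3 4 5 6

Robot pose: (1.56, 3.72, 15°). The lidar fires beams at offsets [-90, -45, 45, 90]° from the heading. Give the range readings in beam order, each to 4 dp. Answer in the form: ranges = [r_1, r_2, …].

ranges = [2.8160, 3.9722, 3.7874, 2.1637]

beam 1: φ=-90°, α=285°
  dir = (cos 285°, sin 285°) = (0.2588, -0.9659); from cell (1,3)
  next x-line at t=1.7000, next y-line at t=0.7454; Δt_x=3.8637, Δt_y=1.0353
    y: enter (1,2) at t=0.7454
    x: enter (2,2) at t=1.7000
    y: enter (2,1) at t=1.7807
    y: enter (2,0) at t=2.8160 ← occupied
  → r_1 = 2.8160
beam 2: φ=-45°, α=330°
  dir = (cos 330°, sin 330°) = (0.8660, -0.5000); from cell (1,3)
  next x-line at t=0.5081, next y-line at t=1.4400; Δt_x=1.1547, Δt_y=2.0000
    x: enter (2,3) at t=0.5081
    y: enter (2,2) at t=1.4400
    x: enter (3,2) at t=1.6628
    x: enter (4,2) at t=2.8175
    y: enter (4,1) at t=3.4400
    x: enter (5,1) at t=3.9722 ← occupied
  → r_2 = 3.9722
beam 3: φ=45°, α=60°
  dir = (cos 60°, sin 60°) = (0.5000, 0.8660); from cell (1,3)
  next x-line at t=0.8800, next y-line at t=0.3233; Δt_x=2.0000, Δt_y=1.1547
    y: enter (1,4) at t=0.3233
    x: enter (2,4) at t=0.8800
    y: enter (2,5) at t=1.4780
    y: enter (2,6) at t=2.6327
    x: enter (3,6) at t=2.8800
    y: enter (3,7) at t=3.7874 ← occupied
  → r_3 = 3.7874
beam 4: φ=90°, α=105°
  dir = (cos 105°, sin 105°) = (-0.2588, 0.9659); from cell (1,3)
  next x-line at t=2.1637, next y-line at t=0.2899; Δt_x=3.8637, Δt_y=1.0353
    y: enter (1,4) at t=0.2899
    y: enter (1,5) at t=1.3252
    x: enter (0,5) at t=2.1637 ← occupied
  → r_4 = 2.1637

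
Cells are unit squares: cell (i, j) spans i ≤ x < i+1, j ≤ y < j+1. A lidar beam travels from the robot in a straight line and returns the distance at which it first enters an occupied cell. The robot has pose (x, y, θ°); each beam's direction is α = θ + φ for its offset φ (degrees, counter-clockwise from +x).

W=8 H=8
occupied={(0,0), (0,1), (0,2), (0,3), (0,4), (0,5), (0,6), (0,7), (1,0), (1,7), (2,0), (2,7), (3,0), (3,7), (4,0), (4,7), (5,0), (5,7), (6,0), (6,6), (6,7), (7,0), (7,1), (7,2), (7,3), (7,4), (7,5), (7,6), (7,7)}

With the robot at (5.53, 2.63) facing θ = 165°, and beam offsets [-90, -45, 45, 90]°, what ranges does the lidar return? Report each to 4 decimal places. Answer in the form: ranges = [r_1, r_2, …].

ranges = [3.4889, 5.0460, 3.2600, 1.6875]

beam 1: φ=-90°, α=75°
  dir = (cos 75°, sin 75°) = (0.2588, 0.9659); from cell (5,2)
  next x-line at t=1.8159, next y-line at t=0.3831; Δt_x=3.8637, Δt_y=1.0353
    y: enter (5,3) at t=0.3831
    y: enter (5,4) at t=1.4183
    x: enter (6,4) at t=1.8159
    y: enter (6,5) at t=2.4536
    y: enter (6,6) at t=3.4889 ← occupied
  → r_1 = 3.4889
beam 2: φ=-45°, α=120°
  dir = (cos 120°, sin 120°) = (-0.5000, 0.8660); from cell (5,2)
  next x-line at t=1.0600, next y-line at t=0.4272; Δt_x=2.0000, Δt_y=1.1547
    y: enter (5,3) at t=0.4272
    x: enter (4,3) at t=1.0600
    y: enter (4,4) at t=1.5819
    y: enter (4,5) at t=2.7366
    x: enter (3,5) at t=3.0600
    y: enter (3,6) at t=3.8913
    y: enter (3,7) at t=5.0460 ← occupied
  → r_2 = 5.0460
beam 3: φ=45°, α=210°
  dir = (cos 210°, sin 210°) = (-0.8660, -0.5000); from cell (5,2)
  next x-line at t=0.6120, next y-line at t=1.2600; Δt_x=1.1547, Δt_y=2.0000
    x: enter (4,2) at t=0.6120
    y: enter (4,1) at t=1.2600
    x: enter (3,1) at t=1.7667
    x: enter (2,1) at t=2.9214
    y: enter (2,0) at t=3.2600 ← occupied
  → r_3 = 3.2600
beam 4: φ=90°, α=255°
  dir = (cos 255°, sin 255°) = (-0.2588, -0.9659); from cell (5,2)
  next x-line at t=2.0478, next y-line at t=0.6522; Δt_x=3.8637, Δt_y=1.0353
    y: enter (5,1) at t=0.6522
    y: enter (5,0) at t=1.6875 ← occupied
  → r_4 = 1.6875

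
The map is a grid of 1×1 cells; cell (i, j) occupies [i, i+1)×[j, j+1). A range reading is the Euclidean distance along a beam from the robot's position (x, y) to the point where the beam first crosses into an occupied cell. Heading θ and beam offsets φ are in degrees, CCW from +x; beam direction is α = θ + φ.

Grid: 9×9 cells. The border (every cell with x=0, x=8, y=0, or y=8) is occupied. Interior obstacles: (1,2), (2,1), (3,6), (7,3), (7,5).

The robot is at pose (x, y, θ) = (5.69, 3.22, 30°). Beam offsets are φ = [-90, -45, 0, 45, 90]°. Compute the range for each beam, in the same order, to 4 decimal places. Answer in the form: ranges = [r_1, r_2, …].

ranges = [2.5634, 2.3915, 1.5127, 4.9486, 3.3800]

beam 1: φ=-90°, α=300°
  dir = (cos 300°, sin 300°) = (0.5000, -0.8660); from cell (5,3)
  next x-line at t=0.6200, next y-line at t=0.2540; Δt_x=2.0000, Δt_y=1.1547
    y: enter (5,2) at t=0.2540
    x: enter (6,2) at t=0.6200
    y: enter (6,1) at t=1.4087
    y: enter (6,0) at t=2.5634 ← occupied
  → r_1 = 2.5634
beam 2: φ=-45°, α=345°
  dir = (cos 345°, sin 345°) = (0.9659, -0.2588); from cell (5,3)
  next x-line at t=0.3209, next y-line at t=0.8500; Δt_x=1.0353, Δt_y=3.8637
    x: enter (6,3) at t=0.3209
    y: enter (6,2) at t=0.8500
    x: enter (7,2) at t=1.3562
    x: enter (8,2) at t=2.3915 ← occupied
  → r_2 = 2.3915
beam 3: φ=0°, α=30°
  dir = (cos 30°, sin 30°) = (0.8660, 0.5000); from cell (5,3)
  next x-line at t=0.3580, next y-line at t=1.5600; Δt_x=1.1547, Δt_y=2.0000
    x: enter (6,3) at t=0.3580
    x: enter (7,3) at t=1.5127 ← occupied
  → r_3 = 1.5127
beam 4: φ=45°, α=75°
  dir = (cos 75°, sin 75°) = (0.2588, 0.9659); from cell (5,3)
  next x-line at t=1.1977, next y-line at t=0.8075; Δt_x=3.8637, Δt_y=1.0353
    y: enter (5,4) at t=0.8075
    x: enter (6,4) at t=1.1977
    y: enter (6,5) at t=1.8428
    y: enter (6,6) at t=2.8781
    y: enter (6,7) at t=3.9133
    y: enter (6,8) at t=4.9486 ← occupied
  → r_4 = 4.9486
beam 5: φ=90°, α=120°
  dir = (cos 120°, sin 120°) = (-0.5000, 0.8660); from cell (5,3)
  next x-line at t=1.3800, next y-line at t=0.9007; Δt_x=2.0000, Δt_y=1.1547
    y: enter (5,4) at t=0.9007
    x: enter (4,4) at t=1.3800
    y: enter (4,5) at t=2.0554
    y: enter (4,6) at t=3.2101
    x: enter (3,6) at t=3.3800 ← occupied
  → r_5 = 3.3800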